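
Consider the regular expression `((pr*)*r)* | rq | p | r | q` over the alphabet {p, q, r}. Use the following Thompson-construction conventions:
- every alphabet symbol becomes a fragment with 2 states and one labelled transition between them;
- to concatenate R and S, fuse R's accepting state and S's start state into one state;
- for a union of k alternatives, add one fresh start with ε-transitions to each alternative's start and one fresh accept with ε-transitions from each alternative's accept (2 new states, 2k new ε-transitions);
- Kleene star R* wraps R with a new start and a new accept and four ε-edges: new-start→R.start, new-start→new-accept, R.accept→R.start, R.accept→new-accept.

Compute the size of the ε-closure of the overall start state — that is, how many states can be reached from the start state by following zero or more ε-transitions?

Let C(F) = |ε-closure(F.start)| within fragment F, and note whether F accepts ε. Symbol fragments have C = 1 and do not accept ε. Then:
  r* : |closure| = 1 (new start) + 1 (body) + 1 (new accept) = 3
  pr* : same as the first factor's closure: |closure| = 1
  (pr*)* : new start has ε-edges to the inner start and to the new accept, so |closure| = 2 + 1 = 3
  (pr*)*r : the left operand accepts ε, so the closure extends into the next operand (the shared merged state is already counted); |closure| = 3 + (1−1) = 3
  ((pr*)*r)* : |closure| = 1 (new start) + 3 (body) + 1 (new accept) = 5
  rq : same as the first factor's closure: |closure| = 1
  ((pr*)*r)* | rq | p | r | q : new start ε-reaches every alternative's start; at least one alternative accepts ε, so the union's new accept is reached too: |closure| = 1 + 5 + 1 + 1 + 1 + 1 + 1 = 11

11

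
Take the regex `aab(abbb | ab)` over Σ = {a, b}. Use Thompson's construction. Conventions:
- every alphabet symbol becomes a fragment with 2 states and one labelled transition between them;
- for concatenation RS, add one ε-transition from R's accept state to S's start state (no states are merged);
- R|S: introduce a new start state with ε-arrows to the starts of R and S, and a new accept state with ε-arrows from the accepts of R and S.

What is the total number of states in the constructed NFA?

20

Bottom-up over the parse tree:
Each of the 9 symbol leaves contributes a 2-state fragment.
  abbb : 8 states
  ab : 4 states
  abbb | ab : 14 states
  aab(abbb | ab) : 20 states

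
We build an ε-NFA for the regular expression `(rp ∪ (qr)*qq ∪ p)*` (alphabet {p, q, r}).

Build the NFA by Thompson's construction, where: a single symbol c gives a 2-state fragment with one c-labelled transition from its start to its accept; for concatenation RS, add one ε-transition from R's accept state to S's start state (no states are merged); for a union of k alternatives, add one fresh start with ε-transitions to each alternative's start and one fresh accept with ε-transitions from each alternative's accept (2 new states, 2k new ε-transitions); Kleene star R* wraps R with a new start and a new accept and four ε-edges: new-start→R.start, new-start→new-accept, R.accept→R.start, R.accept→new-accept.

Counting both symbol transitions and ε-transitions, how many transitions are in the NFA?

25

Bottom-up over the parse tree:
Each of the 7 symbol leaves contributes 1 transition (1 symbol, 0 ε).
  rp = 3 transitions (2 symbol, 1 ε)
  qr = 3 transitions (2 symbol, 1 ε)
  (qr)* = 7 transitions (2 symbol, 5 ε)
  (qr)*qq = 11 transitions (4 symbol, 7 ε)
  rp ∪ (qr)*qq ∪ p = 21 transitions (7 symbol, 14 ε)
  (rp ∪ (qr)*qq ∪ p)* = 25 transitions (7 symbol, 18 ε)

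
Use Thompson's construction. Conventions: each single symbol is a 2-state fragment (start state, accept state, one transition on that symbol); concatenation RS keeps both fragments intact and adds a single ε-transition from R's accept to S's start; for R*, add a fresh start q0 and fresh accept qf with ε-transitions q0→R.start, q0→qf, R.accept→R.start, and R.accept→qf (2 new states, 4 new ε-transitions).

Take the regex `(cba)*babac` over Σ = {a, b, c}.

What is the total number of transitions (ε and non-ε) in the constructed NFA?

19

By structural recursion:
Each of the 8 symbol leaves contributes 1 transition (1 symbol, 0 ε).
  cba : 5 transitions (3 symbol, 2 ε)
  (cba)* : 9 transitions (3 symbol, 6 ε)
  (cba)*babac : 19 transitions (8 symbol, 11 ε)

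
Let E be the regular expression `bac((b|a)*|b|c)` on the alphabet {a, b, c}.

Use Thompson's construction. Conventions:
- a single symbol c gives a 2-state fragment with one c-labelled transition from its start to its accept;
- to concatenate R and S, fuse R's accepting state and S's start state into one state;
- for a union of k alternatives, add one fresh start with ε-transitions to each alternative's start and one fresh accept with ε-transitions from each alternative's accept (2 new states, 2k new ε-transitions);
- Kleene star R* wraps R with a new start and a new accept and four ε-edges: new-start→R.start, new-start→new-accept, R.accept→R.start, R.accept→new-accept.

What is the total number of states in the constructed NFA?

17

Per subexpression:
Each of the 7 symbol leaves contributes a 2-state fragment.
  b|a = 6 states
  (b|a)* = 8 states
  (b|a)*|b|c = 14 states
  bac((b|a)*|b|c) = 17 states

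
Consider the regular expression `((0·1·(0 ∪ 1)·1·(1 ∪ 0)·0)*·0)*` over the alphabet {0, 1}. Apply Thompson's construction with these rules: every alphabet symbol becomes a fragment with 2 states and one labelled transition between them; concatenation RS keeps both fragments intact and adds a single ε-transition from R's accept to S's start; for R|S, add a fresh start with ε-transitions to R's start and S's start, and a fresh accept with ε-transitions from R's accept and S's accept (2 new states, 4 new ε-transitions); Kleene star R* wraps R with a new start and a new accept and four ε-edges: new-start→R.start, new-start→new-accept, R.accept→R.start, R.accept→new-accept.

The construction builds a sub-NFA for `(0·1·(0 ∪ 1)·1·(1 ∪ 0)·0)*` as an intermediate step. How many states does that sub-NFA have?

22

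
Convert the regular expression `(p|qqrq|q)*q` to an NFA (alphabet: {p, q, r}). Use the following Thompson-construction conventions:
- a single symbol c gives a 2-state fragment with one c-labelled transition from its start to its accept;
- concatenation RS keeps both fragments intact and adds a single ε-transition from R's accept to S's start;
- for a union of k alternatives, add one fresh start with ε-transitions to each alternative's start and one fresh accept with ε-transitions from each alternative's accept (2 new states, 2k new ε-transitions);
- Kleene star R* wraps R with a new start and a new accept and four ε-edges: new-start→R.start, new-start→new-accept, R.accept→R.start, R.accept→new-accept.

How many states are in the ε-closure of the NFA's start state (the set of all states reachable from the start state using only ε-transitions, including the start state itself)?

7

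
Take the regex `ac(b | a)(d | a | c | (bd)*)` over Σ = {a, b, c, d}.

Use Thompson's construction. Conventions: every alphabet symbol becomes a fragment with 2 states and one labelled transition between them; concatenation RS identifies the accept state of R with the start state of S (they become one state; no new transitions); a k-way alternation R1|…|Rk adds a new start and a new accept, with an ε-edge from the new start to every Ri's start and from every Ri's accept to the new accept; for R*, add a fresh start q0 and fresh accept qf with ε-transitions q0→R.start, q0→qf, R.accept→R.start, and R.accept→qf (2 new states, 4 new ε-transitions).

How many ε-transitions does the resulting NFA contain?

Per subexpression:
Each of the 9 symbol leaves contributes 0 ε-transitions.
  b | a — 4 ε-transitions
  bd — 0 ε-transitions
  (bd)* — 4 ε-transitions
  d | a | c | (bd)* — 12 ε-transitions
  ac(b | a)(d | a | c | (bd)*) — 16 ε-transitions

16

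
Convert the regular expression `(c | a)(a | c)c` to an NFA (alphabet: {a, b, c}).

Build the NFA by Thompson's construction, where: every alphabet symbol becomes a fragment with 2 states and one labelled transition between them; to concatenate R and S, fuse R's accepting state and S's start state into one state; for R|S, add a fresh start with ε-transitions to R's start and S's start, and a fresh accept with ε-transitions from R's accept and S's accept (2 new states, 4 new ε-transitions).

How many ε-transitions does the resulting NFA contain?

8

By structural recursion:
Each of the 5 symbol leaves contributes 0 ε-transitions.
  c | a → 4 ε-transitions
  a | c → 4 ε-transitions
  (c | a)(a | c)c → 8 ε-transitions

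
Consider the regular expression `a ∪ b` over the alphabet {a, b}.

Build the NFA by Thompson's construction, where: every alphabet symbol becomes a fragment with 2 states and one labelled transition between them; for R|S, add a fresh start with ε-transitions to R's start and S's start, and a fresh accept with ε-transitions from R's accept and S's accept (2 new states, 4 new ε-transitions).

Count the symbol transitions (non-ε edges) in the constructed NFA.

2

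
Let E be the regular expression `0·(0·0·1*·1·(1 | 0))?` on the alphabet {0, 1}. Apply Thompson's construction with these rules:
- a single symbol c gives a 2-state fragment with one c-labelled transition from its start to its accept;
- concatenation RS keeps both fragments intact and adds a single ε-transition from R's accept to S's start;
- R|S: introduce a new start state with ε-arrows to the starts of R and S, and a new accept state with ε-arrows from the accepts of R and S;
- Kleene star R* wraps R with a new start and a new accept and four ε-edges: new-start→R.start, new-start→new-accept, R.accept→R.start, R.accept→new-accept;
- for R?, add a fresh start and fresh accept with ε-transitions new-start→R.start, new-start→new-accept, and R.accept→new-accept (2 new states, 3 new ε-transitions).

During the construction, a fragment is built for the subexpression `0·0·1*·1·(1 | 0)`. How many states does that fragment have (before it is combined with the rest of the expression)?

16

Fragment for `0·0·1*·1·(1 | 0)`:
Each of the 6 symbol leaves contributes a 2-state fragment.
  1* : 4 states
  1 | 0 : 6 states
  0·0·1*·1·(1 | 0) : 16 states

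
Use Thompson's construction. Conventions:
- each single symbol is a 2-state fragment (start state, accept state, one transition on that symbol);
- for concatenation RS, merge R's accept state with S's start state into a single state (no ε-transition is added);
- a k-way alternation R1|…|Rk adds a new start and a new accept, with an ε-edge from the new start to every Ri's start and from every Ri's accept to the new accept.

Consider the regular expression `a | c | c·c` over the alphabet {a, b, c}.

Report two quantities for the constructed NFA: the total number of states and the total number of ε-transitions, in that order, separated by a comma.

By structural recursion:
Each of the 4 symbol leaves contributes 2 states and 0 ε-transitions.
  c·c = 3 states, 0 ε-transitions
  a | c | c·c = 9 states, 6 ε-transitions

9, 6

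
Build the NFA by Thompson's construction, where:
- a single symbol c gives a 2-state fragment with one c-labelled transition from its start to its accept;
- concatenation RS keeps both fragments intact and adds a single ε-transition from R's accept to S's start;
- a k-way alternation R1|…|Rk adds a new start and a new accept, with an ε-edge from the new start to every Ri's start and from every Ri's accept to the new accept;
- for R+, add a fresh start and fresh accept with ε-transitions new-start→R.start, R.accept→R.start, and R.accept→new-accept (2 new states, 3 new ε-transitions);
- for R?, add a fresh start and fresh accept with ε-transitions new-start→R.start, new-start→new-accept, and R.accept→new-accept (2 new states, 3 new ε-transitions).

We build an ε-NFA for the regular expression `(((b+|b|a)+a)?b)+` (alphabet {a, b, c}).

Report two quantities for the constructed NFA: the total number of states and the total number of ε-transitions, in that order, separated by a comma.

20, 20

Building bottom-up:
Each of the 5 symbol leaves contributes 2 states and 0 ε-transitions.
  b+ : 4 states, 3 ε-transitions
  b+|b|a : 10 states, 9 ε-transitions
  (b+|b|a)+ : 12 states, 12 ε-transitions
  (b+|b|a)+a : 14 states, 13 ε-transitions
  ((b+|b|a)+a)? : 16 states, 16 ε-transitions
  ((b+|b|a)+a)?b : 18 states, 17 ε-transitions
  (((b+|b|a)+a)?b)+ : 20 states, 20 ε-transitions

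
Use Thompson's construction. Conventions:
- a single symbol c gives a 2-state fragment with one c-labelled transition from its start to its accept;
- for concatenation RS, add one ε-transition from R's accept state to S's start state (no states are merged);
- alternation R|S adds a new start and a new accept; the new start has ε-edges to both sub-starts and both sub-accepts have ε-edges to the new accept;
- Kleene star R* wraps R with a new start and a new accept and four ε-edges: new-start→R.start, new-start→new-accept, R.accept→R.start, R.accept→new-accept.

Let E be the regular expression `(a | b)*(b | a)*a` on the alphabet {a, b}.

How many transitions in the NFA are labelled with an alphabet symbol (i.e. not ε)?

5

By structural recursion:
Each of the 5 symbol leaves contributes exactly 1 symbol transition.
  a | b — 2 symbol transitions
  (a | b)* — 2 symbol transitions
  b | a — 2 symbol transitions
  (b | a)* — 2 symbol transitions
  (a | b)*(b | a)*a — 5 symbol transitions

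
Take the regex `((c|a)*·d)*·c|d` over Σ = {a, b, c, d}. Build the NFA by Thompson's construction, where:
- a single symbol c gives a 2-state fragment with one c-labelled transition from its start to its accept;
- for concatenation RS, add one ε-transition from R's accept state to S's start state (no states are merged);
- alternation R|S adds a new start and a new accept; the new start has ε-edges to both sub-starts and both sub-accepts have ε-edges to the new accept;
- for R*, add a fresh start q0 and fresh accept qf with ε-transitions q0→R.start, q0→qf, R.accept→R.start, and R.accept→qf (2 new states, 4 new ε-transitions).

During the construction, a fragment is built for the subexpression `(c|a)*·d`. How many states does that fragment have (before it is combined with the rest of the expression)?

Fragment for `(c|a)*·d`:
Each of the 3 symbol leaves contributes a 2-state fragment.
  c|a = 6 states
  (c|a)* = 8 states
  (c|a)*·d = 10 states

10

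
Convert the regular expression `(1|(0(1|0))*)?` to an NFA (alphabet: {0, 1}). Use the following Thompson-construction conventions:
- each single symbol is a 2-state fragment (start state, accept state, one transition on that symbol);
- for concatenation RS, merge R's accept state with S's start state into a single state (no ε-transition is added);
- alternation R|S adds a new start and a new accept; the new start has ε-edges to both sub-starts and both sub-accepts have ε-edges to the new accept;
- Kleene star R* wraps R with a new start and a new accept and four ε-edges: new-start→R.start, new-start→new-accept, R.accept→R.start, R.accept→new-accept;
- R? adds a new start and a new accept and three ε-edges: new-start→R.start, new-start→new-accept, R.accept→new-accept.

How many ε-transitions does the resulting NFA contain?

Recursing over subexpressions:
Each of the 4 symbol leaves contributes 0 ε-transitions.
  1|0 : 4 ε-transitions
  0(1|0) : 4 ε-transitions
  (0(1|0))* : 8 ε-transitions
  1|(0(1|0))* : 12 ε-transitions
  (1|(0(1|0))*)? : 15 ε-transitions

15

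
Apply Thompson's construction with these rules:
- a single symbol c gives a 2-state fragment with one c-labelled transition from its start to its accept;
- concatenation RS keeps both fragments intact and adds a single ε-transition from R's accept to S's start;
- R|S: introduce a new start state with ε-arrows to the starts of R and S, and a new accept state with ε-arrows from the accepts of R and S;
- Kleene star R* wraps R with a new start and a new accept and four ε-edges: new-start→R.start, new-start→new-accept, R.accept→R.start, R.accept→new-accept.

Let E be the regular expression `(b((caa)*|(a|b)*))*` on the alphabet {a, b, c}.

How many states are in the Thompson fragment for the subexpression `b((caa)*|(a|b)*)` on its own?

20

Fragment for `b((caa)*|(a|b)*)`:
Each of the 6 symbol leaves contributes a 2-state fragment.
  caa → 6 states
  (caa)* → 8 states
  a|b → 6 states
  (a|b)* → 8 states
  (caa)*|(a|b)* → 18 states
  b((caa)*|(a|b)*) → 20 states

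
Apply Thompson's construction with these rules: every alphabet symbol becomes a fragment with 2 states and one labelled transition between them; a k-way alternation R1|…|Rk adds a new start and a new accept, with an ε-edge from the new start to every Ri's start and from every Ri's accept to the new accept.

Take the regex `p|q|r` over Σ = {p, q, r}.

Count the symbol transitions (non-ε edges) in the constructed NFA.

3

By structural recursion:
Each of the 3 symbol leaves contributes exactly 1 symbol transition.
  p|q|r — 3 symbol transitions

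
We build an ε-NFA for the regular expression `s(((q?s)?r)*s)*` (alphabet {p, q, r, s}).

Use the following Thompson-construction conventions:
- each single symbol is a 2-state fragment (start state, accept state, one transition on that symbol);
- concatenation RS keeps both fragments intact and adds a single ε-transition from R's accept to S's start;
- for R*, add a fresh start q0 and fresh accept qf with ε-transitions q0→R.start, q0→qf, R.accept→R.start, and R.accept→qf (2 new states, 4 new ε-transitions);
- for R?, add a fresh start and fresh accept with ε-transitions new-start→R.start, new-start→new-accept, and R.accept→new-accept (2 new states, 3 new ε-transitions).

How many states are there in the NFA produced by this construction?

18

Recursing over subexpressions:
Each of the 5 symbol leaves contributes a 2-state fragment.
  q? → 4 states
  q?s → 6 states
  (q?s)? → 8 states
  (q?s)?r → 10 states
  ((q?s)?r)* → 12 states
  ((q?s)?r)*s → 14 states
  (((q?s)?r)*s)* → 16 states
  s(((q?s)?r)*s)* → 18 states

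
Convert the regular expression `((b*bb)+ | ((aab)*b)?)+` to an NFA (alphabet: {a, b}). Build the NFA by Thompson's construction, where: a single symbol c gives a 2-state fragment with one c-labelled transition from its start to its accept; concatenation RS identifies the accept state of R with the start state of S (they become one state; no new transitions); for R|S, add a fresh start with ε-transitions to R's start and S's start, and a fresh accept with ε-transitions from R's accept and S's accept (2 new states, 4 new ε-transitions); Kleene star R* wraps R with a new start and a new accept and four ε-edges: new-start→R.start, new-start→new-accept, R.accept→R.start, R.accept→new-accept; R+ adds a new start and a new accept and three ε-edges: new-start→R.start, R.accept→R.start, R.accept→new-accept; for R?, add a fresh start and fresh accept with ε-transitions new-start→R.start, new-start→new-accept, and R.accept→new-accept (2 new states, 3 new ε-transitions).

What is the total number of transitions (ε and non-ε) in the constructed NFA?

28

By structural recursion:
Each of the 7 symbol leaves contributes 1 transition (1 symbol, 0 ε).
  b* = 5 transitions (1 symbol, 4 ε)
  b*bb = 7 transitions (3 symbol, 4 ε)
  (b*bb)+ = 10 transitions (3 symbol, 7 ε)
  aab = 3 transitions (3 symbol, 0 ε)
  (aab)* = 7 transitions (3 symbol, 4 ε)
  (aab)*b = 8 transitions (4 symbol, 4 ε)
  ((aab)*b)? = 11 transitions (4 symbol, 7 ε)
  (b*bb)+ | ((aab)*b)? = 25 transitions (7 symbol, 18 ε)
  ((b*bb)+ | ((aab)*b)?)+ = 28 transitions (7 symbol, 21 ε)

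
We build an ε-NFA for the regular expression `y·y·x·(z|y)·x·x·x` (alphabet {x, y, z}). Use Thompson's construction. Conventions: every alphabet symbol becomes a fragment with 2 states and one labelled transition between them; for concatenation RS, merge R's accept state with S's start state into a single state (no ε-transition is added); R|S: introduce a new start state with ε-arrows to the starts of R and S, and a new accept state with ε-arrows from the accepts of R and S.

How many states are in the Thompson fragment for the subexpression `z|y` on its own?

6

Fragment for `z|y`:
Each of the 2 symbol leaves contributes a 2-state fragment.
  z|y = 6 states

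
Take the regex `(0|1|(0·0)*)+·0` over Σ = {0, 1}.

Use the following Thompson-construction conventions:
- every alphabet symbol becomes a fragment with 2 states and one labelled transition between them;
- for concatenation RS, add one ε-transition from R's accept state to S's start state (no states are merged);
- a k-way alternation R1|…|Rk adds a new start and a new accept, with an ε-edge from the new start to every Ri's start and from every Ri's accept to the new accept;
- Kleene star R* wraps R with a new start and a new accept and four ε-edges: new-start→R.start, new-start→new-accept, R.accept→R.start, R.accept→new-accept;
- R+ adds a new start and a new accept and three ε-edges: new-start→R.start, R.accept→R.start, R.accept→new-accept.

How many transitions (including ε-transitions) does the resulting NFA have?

Bottom-up over the parse tree:
Each of the 5 symbol leaves contributes 1 transition (1 symbol, 0 ε).
  0·0 — 3 transitions (2 symbol, 1 ε)
  (0·0)* — 7 transitions (2 symbol, 5 ε)
  0|1|(0·0)* — 15 transitions (4 symbol, 11 ε)
  (0|1|(0·0)*)+ — 18 transitions (4 symbol, 14 ε)
  (0|1|(0·0)*)+·0 — 20 transitions (5 symbol, 15 ε)

20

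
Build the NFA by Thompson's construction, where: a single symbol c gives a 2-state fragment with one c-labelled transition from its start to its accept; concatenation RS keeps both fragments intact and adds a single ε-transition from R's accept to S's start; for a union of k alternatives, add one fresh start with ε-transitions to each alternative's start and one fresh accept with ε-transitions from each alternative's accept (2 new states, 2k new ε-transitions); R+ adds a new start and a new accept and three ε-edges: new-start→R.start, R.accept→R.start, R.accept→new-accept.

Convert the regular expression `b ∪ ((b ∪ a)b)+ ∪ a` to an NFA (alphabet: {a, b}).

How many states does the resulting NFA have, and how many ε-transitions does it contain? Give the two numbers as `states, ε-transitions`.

By structural recursion:
Each of the 5 symbol leaves contributes 2 states and 0 ε-transitions.
  b ∪ a = 6 states, 4 ε-transitions
  (b ∪ a)b = 8 states, 5 ε-transitions
  ((b ∪ a)b)+ = 10 states, 8 ε-transitions
  b ∪ ((b ∪ a)b)+ ∪ a = 16 states, 14 ε-transitions

16, 14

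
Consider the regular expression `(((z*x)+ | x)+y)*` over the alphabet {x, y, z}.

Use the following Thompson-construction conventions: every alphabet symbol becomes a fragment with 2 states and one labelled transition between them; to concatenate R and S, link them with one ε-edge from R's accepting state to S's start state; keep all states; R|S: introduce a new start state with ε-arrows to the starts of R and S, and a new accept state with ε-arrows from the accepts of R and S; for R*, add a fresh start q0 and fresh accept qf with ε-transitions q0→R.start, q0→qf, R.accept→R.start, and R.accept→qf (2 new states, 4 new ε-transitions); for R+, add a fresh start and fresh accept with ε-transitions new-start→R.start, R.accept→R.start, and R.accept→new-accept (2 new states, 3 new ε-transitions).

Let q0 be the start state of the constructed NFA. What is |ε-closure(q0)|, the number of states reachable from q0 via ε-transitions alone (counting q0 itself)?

Compute the ε-closure size of each fragment's start state recursively; a symbol fragment's start has no outgoing ε-edge, so its closure is just itself (size 1).
  z* → new start has ε-edges to the inner start and to the new accept, so C = 2 + 1 = 3
  z*x → the left operand accepts ε, so the closure extends into the next operand (via the concat ε-link); C = 3 + 1 = 4
  (z*x)+ → C = 1 + 4 = 5 (the body doesn't accept ε, so the new accept is not reached)
  (z*x)+ | x → C = 1 + 5 + 1 = 7 (the new accept is not ε-reachable since no branch accepts ε)
  ((z*x)+ | x)+ → new start ε-reaches only the body's start; the new accept needs a symbol first: C = 1 + 7 = 8
  ((z*x)+ | x)+y → C equals the left operand's closure size = 8 (its accept is not ε-reachable, so the closure stops there)
  (((z*x)+ | x)+y)* → the star's fresh start ε-reaches both the body's start and the fresh accept: C = 2 + 8 = 10

10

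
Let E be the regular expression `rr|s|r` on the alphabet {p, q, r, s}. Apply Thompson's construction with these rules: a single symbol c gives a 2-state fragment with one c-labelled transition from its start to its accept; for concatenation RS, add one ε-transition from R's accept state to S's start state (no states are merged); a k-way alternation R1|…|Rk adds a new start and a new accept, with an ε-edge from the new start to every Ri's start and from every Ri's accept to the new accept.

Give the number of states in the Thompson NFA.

Per subexpression:
Each of the 4 symbol leaves contributes a 2-state fragment.
  rr : 4 states
  rr|s|r : 10 states

10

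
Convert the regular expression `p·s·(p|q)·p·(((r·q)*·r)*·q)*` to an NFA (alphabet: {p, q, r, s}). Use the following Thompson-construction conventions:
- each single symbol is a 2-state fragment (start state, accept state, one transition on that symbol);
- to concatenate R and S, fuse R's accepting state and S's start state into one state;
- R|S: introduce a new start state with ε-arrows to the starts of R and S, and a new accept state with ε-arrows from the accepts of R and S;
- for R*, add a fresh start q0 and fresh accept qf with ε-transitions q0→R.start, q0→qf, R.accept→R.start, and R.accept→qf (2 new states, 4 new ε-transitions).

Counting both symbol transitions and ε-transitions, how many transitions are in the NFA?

25

Per subexpression:
Each of the 9 symbol leaves contributes 1 transition (1 symbol, 0 ε).
  p|q : 6 transitions (2 symbol, 4 ε)
  r·q : 2 transitions (2 symbol, 0 ε)
  (r·q)* : 6 transitions (2 symbol, 4 ε)
  (r·q)*·r : 7 transitions (3 symbol, 4 ε)
  ((r·q)*·r)* : 11 transitions (3 symbol, 8 ε)
  ((r·q)*·r)*·q : 12 transitions (4 symbol, 8 ε)
  (((r·q)*·r)*·q)* : 16 transitions (4 symbol, 12 ε)
  p·s·(p|q)·p·(((r·q)*·r)*·q)* : 25 transitions (9 symbol, 16 ε)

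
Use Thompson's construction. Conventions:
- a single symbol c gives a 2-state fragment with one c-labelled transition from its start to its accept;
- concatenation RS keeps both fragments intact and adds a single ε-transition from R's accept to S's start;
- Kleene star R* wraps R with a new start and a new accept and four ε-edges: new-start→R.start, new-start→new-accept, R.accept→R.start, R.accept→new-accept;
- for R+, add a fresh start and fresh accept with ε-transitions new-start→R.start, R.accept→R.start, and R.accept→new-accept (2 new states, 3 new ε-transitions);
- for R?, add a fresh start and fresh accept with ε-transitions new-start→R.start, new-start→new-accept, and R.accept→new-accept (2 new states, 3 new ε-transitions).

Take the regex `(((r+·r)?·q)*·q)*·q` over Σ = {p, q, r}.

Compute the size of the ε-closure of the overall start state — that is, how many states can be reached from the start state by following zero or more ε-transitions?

11

Work bottom-up. For each fragment F, track |ε-closure(F.start)| and whether F's accept lies in that closure (i.e. whether F accepts ε). A single-symbol fragment has closure size 1 and does not accept ε.
  r+ → |closure| = 1 + 1 = 2 (the body doesn't accept ε, so the new accept is not reached)
  r+·r → same as the first factor's closure: |closure| = 2
  (r+·r)? → new start has ε-edges to the inner start and to the new accept, so |closure| = 2 + 2 = 4
  (r+·r)?·q → |closure| = 4 + 1 = 5 (closure spills across the concat boundary because the left factor accepts ε)
  ((r+·r)?·q)* → new start has ε-edges to the inner start and to the new accept, so |closure| = 2 + 5 = 7
  ((r+·r)?·q)*·q → the left operand accepts ε, so the closure extends into the next operand (via the concat ε-link); |closure| = 7 + 1 = 8
  (((r+·r)?·q)*·q)* → the star's fresh start ε-reaches both the body's start and the fresh accept: |closure| = 2 + 8 = 10
  (((r+·r)?·q)*·q)*·q → the left operand accepts ε, so the closure extends into the next operand (via the concat ε-link); |closure| = 10 + 1 = 11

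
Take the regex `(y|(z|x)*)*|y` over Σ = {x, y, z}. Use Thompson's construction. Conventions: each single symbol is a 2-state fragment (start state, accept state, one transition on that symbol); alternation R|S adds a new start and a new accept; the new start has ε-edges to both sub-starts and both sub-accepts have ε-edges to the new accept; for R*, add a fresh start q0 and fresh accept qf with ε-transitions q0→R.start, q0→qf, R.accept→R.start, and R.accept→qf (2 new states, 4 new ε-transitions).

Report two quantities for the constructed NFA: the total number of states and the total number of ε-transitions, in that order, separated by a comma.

18, 20

Recursing over subexpressions:
Each of the 4 symbol leaves contributes 2 states and 0 ε-transitions.
  z|x — 6 states, 4 ε-transitions
  (z|x)* — 8 states, 8 ε-transitions
  y|(z|x)* — 12 states, 12 ε-transitions
  (y|(z|x)*)* — 14 states, 16 ε-transitions
  (y|(z|x)*)*|y — 18 states, 20 ε-transitions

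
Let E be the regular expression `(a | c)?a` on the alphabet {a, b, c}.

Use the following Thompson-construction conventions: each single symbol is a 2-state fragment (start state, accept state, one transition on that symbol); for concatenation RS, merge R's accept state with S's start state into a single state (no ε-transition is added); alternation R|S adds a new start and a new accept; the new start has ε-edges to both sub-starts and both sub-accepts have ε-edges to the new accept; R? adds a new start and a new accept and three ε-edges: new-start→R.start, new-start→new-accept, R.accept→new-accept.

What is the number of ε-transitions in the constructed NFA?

7

By structural recursion:
Each of the 3 symbol leaves contributes 0 ε-transitions.
  a | c → 4 ε-transitions
  (a | c)? → 7 ε-transitions
  (a | c)?a → 7 ε-transitions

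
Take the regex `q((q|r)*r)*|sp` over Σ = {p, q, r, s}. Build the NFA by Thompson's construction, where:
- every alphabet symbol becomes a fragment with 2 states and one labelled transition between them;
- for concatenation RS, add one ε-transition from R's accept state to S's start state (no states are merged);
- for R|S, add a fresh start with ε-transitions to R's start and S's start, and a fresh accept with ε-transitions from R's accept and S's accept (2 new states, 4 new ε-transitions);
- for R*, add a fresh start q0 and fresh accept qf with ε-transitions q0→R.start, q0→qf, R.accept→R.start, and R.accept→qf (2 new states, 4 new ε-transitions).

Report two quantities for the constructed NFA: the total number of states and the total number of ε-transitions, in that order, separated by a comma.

20, 19

Per subexpression:
Each of the 6 symbol leaves contributes 2 states and 0 ε-transitions.
  q|r → 6 states, 4 ε-transitions
  (q|r)* → 8 states, 8 ε-transitions
  (q|r)*r → 10 states, 9 ε-transitions
  ((q|r)*r)* → 12 states, 13 ε-transitions
  q((q|r)*r)* → 14 states, 14 ε-transitions
  sp → 4 states, 1 ε-transition
  q((q|r)*r)*|sp → 20 states, 19 ε-transitions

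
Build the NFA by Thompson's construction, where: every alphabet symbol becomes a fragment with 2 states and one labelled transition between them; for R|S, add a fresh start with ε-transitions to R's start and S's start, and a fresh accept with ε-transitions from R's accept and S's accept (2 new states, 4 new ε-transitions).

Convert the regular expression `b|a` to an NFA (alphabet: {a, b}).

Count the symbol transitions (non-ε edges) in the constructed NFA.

2

Bottom-up over the parse tree:
Each of the 2 symbol leaves contributes exactly 1 symbol transition.
  b|a = 2 symbol transitions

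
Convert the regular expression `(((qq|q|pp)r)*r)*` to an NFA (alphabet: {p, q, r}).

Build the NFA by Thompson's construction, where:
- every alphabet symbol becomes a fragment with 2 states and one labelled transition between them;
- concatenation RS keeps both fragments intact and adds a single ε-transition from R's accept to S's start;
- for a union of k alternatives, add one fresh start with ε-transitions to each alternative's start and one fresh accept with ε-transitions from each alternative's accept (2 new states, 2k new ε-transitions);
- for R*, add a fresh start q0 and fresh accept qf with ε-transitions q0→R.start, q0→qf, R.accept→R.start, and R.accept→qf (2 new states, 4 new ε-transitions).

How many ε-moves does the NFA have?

By structural recursion:
Each of the 7 symbol leaves contributes 0 ε-transitions.
  qq → 1 ε-transition
  pp → 1 ε-transition
  qq|q|pp → 8 ε-transitions
  (qq|q|pp)r → 9 ε-transitions
  ((qq|q|pp)r)* → 13 ε-transitions
  ((qq|q|pp)r)*r → 14 ε-transitions
  (((qq|q|pp)r)*r)* → 18 ε-transitions

18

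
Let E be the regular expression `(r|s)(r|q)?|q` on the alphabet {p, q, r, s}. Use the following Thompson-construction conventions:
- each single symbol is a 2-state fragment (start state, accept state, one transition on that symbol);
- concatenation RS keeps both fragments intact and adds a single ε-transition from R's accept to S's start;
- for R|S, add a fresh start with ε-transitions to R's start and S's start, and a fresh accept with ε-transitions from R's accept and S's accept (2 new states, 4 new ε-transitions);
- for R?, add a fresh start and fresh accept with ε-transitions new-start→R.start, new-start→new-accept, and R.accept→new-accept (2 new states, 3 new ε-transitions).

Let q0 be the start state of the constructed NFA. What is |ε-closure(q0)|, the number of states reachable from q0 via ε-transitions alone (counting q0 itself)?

5

Compute the ε-closure size of each fragment's start state recursively; a symbol fragment's start has no outgoing ε-edge, so its closure is just itself (size 1).
  r|s — |closure| = 1 + 1 + 1 = 3 (the new accept is not ε-reachable since no branch accepts ε)
  r|q — |closure| = 1 + 1 + 1 = 3 (the new accept is not ε-reachable since no branch accepts ε)
  (r|q)? — new start has ε-edges to the inner start and to the new accept, so |closure| = 2 + 3 = 5
  (r|s)(r|q)? — same as the first factor's closure: |closure| = 3
  (r|s)(r|q)?|q — new start ε-reaches every alternative's start; none of them accept ε, so the new accept is not reached: |closure| = 1 + 3 + 1 = 5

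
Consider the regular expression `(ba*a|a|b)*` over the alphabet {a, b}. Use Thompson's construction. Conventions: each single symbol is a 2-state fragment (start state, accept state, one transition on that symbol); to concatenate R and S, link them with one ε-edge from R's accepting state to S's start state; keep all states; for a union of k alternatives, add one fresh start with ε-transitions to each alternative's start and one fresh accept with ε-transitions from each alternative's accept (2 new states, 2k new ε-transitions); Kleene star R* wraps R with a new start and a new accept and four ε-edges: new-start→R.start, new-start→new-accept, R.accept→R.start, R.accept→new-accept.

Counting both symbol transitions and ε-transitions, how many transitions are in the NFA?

21

Bottom-up over the parse tree:
Each of the 5 symbol leaves contributes 1 transition (1 symbol, 0 ε).
  a* — 5 transitions (1 symbol, 4 ε)
  ba*a — 9 transitions (3 symbol, 6 ε)
  ba*a|a|b — 17 transitions (5 symbol, 12 ε)
  (ba*a|a|b)* — 21 transitions (5 symbol, 16 ε)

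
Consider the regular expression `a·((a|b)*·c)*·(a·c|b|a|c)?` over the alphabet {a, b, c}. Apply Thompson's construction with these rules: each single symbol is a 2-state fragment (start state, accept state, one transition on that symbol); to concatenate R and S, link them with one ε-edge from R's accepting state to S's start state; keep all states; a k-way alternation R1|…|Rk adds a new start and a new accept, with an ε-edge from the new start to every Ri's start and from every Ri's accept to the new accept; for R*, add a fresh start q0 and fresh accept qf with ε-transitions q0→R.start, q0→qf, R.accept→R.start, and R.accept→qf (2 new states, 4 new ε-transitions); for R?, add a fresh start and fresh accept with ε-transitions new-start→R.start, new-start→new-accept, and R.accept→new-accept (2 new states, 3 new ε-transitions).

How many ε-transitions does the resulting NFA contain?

By structural recursion:
Each of the 9 symbol leaves contributes 0 ε-transitions.
  a|b : 4 ε-transitions
  (a|b)* : 8 ε-transitions
  (a|b)*·c : 9 ε-transitions
  ((a|b)*·c)* : 13 ε-transitions
  a·c : 1 ε-transition
  a·c|b|a|c : 9 ε-transitions
  (a·c|b|a|c)? : 12 ε-transitions
  a·((a|b)*·c)*·(a·c|b|a|c)? : 27 ε-transitions

27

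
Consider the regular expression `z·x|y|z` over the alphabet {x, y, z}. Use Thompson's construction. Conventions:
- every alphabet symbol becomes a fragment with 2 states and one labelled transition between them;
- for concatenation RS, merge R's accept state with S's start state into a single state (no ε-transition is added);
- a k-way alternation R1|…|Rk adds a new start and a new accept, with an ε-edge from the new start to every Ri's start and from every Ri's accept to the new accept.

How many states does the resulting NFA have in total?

9

Building bottom-up:
Each of the 4 symbol leaves contributes a 2-state fragment.
  z·x — 3 states
  z·x|y|z — 9 states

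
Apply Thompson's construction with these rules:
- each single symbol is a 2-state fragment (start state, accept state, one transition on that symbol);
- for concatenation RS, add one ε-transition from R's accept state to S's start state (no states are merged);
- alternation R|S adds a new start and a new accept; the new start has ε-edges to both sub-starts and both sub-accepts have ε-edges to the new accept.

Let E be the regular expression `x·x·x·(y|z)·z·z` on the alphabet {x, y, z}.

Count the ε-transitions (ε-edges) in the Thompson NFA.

Building bottom-up:
Each of the 7 symbol leaves contributes 0 ε-transitions.
  y|z = 4 ε-transitions
  x·x·x·(y|z)·z·z = 9 ε-transitions

9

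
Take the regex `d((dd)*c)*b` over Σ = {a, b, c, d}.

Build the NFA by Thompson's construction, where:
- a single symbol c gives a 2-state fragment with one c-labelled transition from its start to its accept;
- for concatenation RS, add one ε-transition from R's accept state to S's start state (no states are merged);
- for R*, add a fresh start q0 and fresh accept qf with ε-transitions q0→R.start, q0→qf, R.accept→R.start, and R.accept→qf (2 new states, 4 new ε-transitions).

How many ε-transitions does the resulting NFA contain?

Bottom-up over the parse tree:
Each of the 5 symbol leaves contributes 0 ε-transitions.
  dd → 1 ε-transition
  (dd)* → 5 ε-transitions
  (dd)*c → 6 ε-transitions
  ((dd)*c)* → 10 ε-transitions
  d((dd)*c)*b → 12 ε-transitions

12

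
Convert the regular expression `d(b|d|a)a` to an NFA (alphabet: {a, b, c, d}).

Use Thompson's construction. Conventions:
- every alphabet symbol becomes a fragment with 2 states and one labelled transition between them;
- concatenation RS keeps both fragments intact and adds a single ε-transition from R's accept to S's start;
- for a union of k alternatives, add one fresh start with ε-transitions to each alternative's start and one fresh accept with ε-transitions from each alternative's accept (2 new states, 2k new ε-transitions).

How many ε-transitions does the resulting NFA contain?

8

By structural recursion:
Each of the 5 symbol leaves contributes 0 ε-transitions.
  b|d|a — 6 ε-transitions
  d(b|d|a)a — 8 ε-transitions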